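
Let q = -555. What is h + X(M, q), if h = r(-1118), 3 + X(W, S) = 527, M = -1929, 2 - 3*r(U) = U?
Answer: 2692/3 ≈ 897.33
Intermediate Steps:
r(U) = ⅔ - U/3
X(W, S) = 524 (X(W, S) = -3 + 527 = 524)
h = 1120/3 (h = ⅔ - ⅓*(-1118) = ⅔ + 1118/3 = 1120/3 ≈ 373.33)
h + X(M, q) = 1120/3 + 524 = 2692/3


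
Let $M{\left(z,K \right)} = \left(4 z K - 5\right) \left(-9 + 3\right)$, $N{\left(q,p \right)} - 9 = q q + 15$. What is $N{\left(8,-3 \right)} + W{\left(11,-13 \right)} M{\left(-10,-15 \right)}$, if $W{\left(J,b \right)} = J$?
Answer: $-39182$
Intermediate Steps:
$N{\left(q,p \right)} = 24 + q^{2}$ ($N{\left(q,p \right)} = 9 + \left(q q + 15\right) = 9 + \left(q^{2} + 15\right) = 9 + \left(15 + q^{2}\right) = 24 + q^{2}$)
$M{\left(z,K \right)} = 30 - 24 K z$ ($M{\left(z,K \right)} = \left(4 K z - 5\right) \left(-6\right) = \left(-5 + 4 K z\right) \left(-6\right) = 30 - 24 K z$)
$N{\left(8,-3 \right)} + W{\left(11,-13 \right)} M{\left(-10,-15 \right)} = \left(24 + 8^{2}\right) + 11 \left(30 - \left(-360\right) \left(-10\right)\right) = \left(24 + 64\right) + 11 \left(30 - 3600\right) = 88 + 11 \left(-3570\right) = 88 - 39270 = -39182$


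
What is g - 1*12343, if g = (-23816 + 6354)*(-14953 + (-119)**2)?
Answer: 13817561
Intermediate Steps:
g = 13829904 (g = -17462*(-14953 + 14161) = -17462*(-792) = 13829904)
g - 1*12343 = 13829904 - 1*12343 = 13829904 - 12343 = 13817561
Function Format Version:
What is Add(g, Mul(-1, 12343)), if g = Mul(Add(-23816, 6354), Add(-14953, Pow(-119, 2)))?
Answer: 13817561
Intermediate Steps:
g = 13829904 (g = Mul(-17462, Add(-14953, 14161)) = Mul(-17462, -792) = 13829904)
Add(g, Mul(-1, 12343)) = Add(13829904, Mul(-1, 12343)) = Add(13829904, -12343) = 13817561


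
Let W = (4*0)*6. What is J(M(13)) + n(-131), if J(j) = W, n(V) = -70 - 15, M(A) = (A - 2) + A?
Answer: -85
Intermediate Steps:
M(A) = -2 + 2*A (M(A) = (-2 + A) + A = -2 + 2*A)
n(V) = -85
W = 0 (W = 0*6 = 0)
J(j) = 0
J(M(13)) + n(-131) = 0 - 85 = -85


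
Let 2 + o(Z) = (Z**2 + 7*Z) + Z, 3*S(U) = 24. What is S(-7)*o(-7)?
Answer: -72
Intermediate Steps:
S(U) = 8 (S(U) = (1/3)*24 = 8)
o(Z) = -2 + Z**2 + 8*Z (o(Z) = -2 + ((Z**2 + 7*Z) + Z) = -2 + (Z**2 + 8*Z) = -2 + Z**2 + 8*Z)
S(-7)*o(-7) = 8*(-2 + (-7)**2 + 8*(-7)) = 8*(-2 + 49 - 56) = 8*(-9) = -72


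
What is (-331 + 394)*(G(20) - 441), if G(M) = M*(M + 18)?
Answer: 20097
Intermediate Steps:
G(M) = M*(18 + M)
(-331 + 394)*(G(20) - 441) = (-331 + 394)*(20*(18 + 20) - 441) = 63*(20*38 - 441) = 63*(760 - 441) = 63*319 = 20097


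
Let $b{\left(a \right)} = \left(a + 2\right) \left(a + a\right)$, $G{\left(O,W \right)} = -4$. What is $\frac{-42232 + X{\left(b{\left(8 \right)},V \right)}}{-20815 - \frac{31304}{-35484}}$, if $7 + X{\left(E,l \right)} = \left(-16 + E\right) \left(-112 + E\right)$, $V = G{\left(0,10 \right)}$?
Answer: $\frac{313385817}{184642039} \approx 1.6973$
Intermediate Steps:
$V = -4$
$b{\left(a \right)} = 2 a \left(2 + a\right)$ ($b{\left(a \right)} = \left(2 + a\right) 2 a = 2 a \left(2 + a\right)$)
$X{\left(E,l \right)} = -7 + \left(-112 + E\right) \left(-16 + E\right)$ ($X{\left(E,l \right)} = -7 + \left(-16 + E\right) \left(-112 + E\right) = -7 + \left(-112 + E\right) \left(-16 + E\right)$)
$\frac{-42232 + X{\left(b{\left(8 \right)},V \right)}}{-20815 - \frac{31304}{-35484}} = \frac{-42232 + \left(1785 + \left(2 \cdot 8 \left(2 + 8\right)\right)^{2} - 128 \cdot 2 \cdot 8 \left(2 + 8\right)\right)}{-20815 - \frac{31304}{-35484}} = \frac{-42232 + \left(1785 + \left(2 \cdot 8 \cdot 10\right)^{2} - 128 \cdot 2 \cdot 8 \cdot 10\right)}{-20815 - - \frac{7826}{8871}} = \frac{-42232 + \left(1785 + 160^{2} - 20480\right)}{-20815 + \frac{7826}{8871}} = \frac{-42232 + \left(1785 + 25600 - 20480\right)}{- \frac{184642039}{8871}} = \left(-42232 + 6905\right) \left(- \frac{8871}{184642039}\right) = \left(-35327\right) \left(- \frac{8871}{184642039}\right) = \frac{313385817}{184642039}$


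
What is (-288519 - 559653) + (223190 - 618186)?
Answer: -1243168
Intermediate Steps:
(-288519 - 559653) + (223190 - 618186) = -848172 - 394996 = -1243168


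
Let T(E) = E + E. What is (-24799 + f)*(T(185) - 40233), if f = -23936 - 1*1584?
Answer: 2005866297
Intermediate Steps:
f = -25520 (f = -23936 - 1584 = -25520)
T(E) = 2*E
(-24799 + f)*(T(185) - 40233) = (-24799 - 25520)*(2*185 - 40233) = -50319*(370 - 40233) = -50319*(-39863) = 2005866297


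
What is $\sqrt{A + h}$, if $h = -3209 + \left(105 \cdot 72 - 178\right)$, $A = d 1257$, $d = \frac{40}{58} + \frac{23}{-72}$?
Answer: $\frac{\sqrt{561723330}}{348} \approx 68.105$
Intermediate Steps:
$d = \frac{773}{2088}$ ($d = 40 \cdot \frac{1}{58} + 23 \left(- \frac{1}{72}\right) = \frac{20}{29} - \frac{23}{72} = \frac{773}{2088} \approx 0.37021$)
$A = \frac{323887}{696}$ ($A = \frac{773}{2088} \cdot 1257 = \frac{323887}{696} \approx 465.35$)
$h = 4173$ ($h = -3209 + \left(7560 - 178\right) = -3209 + 7382 = 4173$)
$\sqrt{A + h} = \sqrt{\frac{323887}{696} + 4173} = \sqrt{\frac{3228295}{696}} = \frac{\sqrt{561723330}}{348}$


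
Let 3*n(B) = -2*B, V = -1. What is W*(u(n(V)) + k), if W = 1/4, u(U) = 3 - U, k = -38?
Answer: -107/12 ≈ -8.9167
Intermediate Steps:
n(B) = -2*B/3 (n(B) = (-2*B)/3 = -2*B/3)
W = ¼ ≈ 0.25000
W*(u(n(V)) + k) = ((3 - (-2)*(-1)/3) - 38)/4 = ((3 - 1*⅔) - 38)/4 = ((3 - ⅔) - 38)/4 = (7/3 - 38)/4 = (¼)*(-107/3) = -107/12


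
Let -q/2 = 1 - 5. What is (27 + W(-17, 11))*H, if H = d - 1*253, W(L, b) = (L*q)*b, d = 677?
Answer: -622856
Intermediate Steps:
q = 8 (q = -2*(1 - 5) = -2*(-4) = 8)
W(L, b) = 8*L*b (W(L, b) = (L*8)*b = (8*L)*b = 8*L*b)
H = 424 (H = 677 - 1*253 = 677 - 253 = 424)
(27 + W(-17, 11))*H = (27 + 8*(-17)*11)*424 = (27 - 1496)*424 = -1469*424 = -622856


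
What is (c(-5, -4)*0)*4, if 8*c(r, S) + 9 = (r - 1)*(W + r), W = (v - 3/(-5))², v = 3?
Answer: 0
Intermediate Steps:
W = 324/25 (W = (3 - 3/(-5))² = (3 - 3*(-⅕))² = (3 + ⅗)² = (18/5)² = 324/25 ≈ 12.960)
c(r, S) = -9/8 + (-1 + r)*(324/25 + r)/8 (c(r, S) = -9/8 + ((r - 1)*(324/25 + r))/8 = -9/8 + ((-1 + r)*(324/25 + r))/8 = -9/8 + (-1 + r)*(324/25 + r)/8)
(c(-5, -4)*0)*4 = ((-549/200 + (⅛)*(-5)² + (299/200)*(-5))*0)*4 = ((-549/200 + (⅛)*25 - 299/40)*0)*4 = ((-549/200 + 25/8 - 299/40)*0)*4 = -1419/200*0*4 = 0*4 = 0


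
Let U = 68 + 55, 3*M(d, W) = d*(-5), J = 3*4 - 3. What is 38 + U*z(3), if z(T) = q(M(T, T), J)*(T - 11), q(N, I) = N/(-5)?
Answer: -946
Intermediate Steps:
J = 9 (J = 12 - 3 = 9)
M(d, W) = -5*d/3 (M(d, W) = (d*(-5))/3 = (-5*d)/3 = -5*d/3)
q(N, I) = -N/5 (q(N, I) = N*(-1/5) = -N/5)
z(T) = T*(-11 + T)/3 (z(T) = (-(-1)*T/3)*(T - 11) = (T/3)*(-11 + T) = T*(-11 + T)/3)
U = 123
38 + U*z(3) = 38 + 123*((1/3)*3*(-11 + 3)) = 38 + 123*((1/3)*3*(-8)) = 38 + 123*(-8) = 38 - 984 = -946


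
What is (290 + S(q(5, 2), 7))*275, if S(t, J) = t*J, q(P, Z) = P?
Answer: 89375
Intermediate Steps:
S(t, J) = J*t
(290 + S(q(5, 2), 7))*275 = (290 + 7*5)*275 = (290 + 35)*275 = 325*275 = 89375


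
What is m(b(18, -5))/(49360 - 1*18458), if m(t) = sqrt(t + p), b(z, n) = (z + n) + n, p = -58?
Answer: 5*I*sqrt(2)/30902 ≈ 0.00022882*I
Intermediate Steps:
b(z, n) = z + 2*n (b(z, n) = (n + z) + n = z + 2*n)
m(t) = sqrt(-58 + t) (m(t) = sqrt(t - 58) = sqrt(-58 + t))
m(b(18, -5))/(49360 - 1*18458) = sqrt(-58 + (18 + 2*(-5)))/(49360 - 1*18458) = sqrt(-58 + (18 - 10))/(49360 - 18458) = sqrt(-58 + 8)/30902 = sqrt(-50)*(1/30902) = (5*I*sqrt(2))*(1/30902) = 5*I*sqrt(2)/30902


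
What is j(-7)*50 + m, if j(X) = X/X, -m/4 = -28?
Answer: 162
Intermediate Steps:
m = 112 (m = -4*(-28) = 112)
j(X) = 1
j(-7)*50 + m = 1*50 + 112 = 50 + 112 = 162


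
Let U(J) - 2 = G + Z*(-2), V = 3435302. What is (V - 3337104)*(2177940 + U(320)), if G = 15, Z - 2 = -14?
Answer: 213873378238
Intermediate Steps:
Z = -12 (Z = 2 - 14 = -12)
U(J) = 41 (U(J) = 2 + (15 - 12*(-2)) = 2 + (15 + 24) = 2 + 39 = 41)
(V - 3337104)*(2177940 + U(320)) = (3435302 - 3337104)*(2177940 + 41) = 98198*2177981 = 213873378238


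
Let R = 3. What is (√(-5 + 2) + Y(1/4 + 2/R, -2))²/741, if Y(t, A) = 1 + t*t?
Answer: 8017/15365376 + 265*I*√3/53352 ≈ 0.00052176 + 0.0086031*I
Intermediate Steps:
Y(t, A) = 1 + t²
(√(-5 + 2) + Y(1/4 + 2/R, -2))²/741 = (√(-5 + 2) + (1 + (1/4 + 2/3)²))²/741 = (√(-3) + (1 + (1*(¼) + 2*(⅓))²))²*(1/741) = (I*√3 + (1 + (¼ + ⅔)²))²*(1/741) = (I*√3 + (1 + (11/12)²))²*(1/741) = (I*√3 + (1 + 121/144))²*(1/741) = (I*√3 + 265/144)²*(1/741) = (265/144 + I*√3)²*(1/741) = (265/144 + I*√3)²/741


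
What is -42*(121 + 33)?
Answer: -6468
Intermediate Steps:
-42*(121 + 33) = -42*154 = -6468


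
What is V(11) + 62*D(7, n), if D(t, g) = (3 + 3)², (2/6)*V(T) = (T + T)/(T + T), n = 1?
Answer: 2235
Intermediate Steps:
V(T) = 3 (V(T) = 3*((T + T)/(T + T)) = 3*((2*T)/((2*T))) = 3*((2*T)*(1/(2*T))) = 3*1 = 3)
D(t, g) = 36 (D(t, g) = 6² = 36)
V(11) + 62*D(7, n) = 3 + 62*36 = 3 + 2232 = 2235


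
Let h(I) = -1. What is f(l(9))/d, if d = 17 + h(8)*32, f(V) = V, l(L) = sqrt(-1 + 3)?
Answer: -sqrt(2)/15 ≈ -0.094281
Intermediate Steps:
l(L) = sqrt(2)
d = -15 (d = 17 - 1*32 = 17 - 32 = -15)
f(l(9))/d = sqrt(2)/(-15) = sqrt(2)*(-1/15) = -sqrt(2)/15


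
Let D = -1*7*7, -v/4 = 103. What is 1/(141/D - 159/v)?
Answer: -20188/50301 ≈ -0.40134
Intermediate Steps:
v = -412 (v = -4*103 = -412)
D = -49 (D = -7*7 = -49)
1/(141/D - 159/v) = 1/(141/(-49) - 159/(-412)) = 1/(141*(-1/49) - 159*(-1/412)) = 1/(-141/49 + 159/412) = 1/(-50301/20188) = -20188/50301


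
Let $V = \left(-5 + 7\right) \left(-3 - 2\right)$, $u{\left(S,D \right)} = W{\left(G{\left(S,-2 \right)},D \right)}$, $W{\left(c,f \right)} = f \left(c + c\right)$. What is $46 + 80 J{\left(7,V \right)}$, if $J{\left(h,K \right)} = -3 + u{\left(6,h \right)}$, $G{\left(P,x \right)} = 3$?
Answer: $3166$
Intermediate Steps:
$W{\left(c,f \right)} = 2 c f$ ($W{\left(c,f \right)} = f 2 c = 2 c f$)
$u{\left(S,D \right)} = 6 D$ ($u{\left(S,D \right)} = 2 \cdot 3 D = 6 D$)
$V = -10$ ($V = 2 \left(-5\right) = -10$)
$J{\left(h,K \right)} = -3 + 6 h$
$46 + 80 J{\left(7,V \right)} = 46 + 80 \left(-3 + 6 \cdot 7\right) = 46 + 80 \left(-3 + 42\right) = 46 + 80 \cdot 39 = 46 + 3120 = 3166$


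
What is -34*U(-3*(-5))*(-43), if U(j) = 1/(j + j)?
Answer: 731/15 ≈ 48.733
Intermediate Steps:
U(j) = 1/(2*j)
-34*U(-3*(-5))*(-43) = -17/((-3*(-5)))*(-43) = -17/15*(-43) = 731/15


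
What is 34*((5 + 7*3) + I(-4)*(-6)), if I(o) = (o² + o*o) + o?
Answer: -4828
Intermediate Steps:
I(o) = o + 2*o² (I(o) = (o² + o²) + o = 2*o² + o = o + 2*o²)
34*((5 + 7*3) + I(-4)*(-6)) = 34*((5 + 7*3) - 4*(1 + 2*(-4))*(-6)) = 34*((5 + 21) - 4*(1 - 8)*(-6)) = 34*(26 - 4*(-7)*(-6)) = 34*(26 + 28*(-6)) = 34*(26 - 168) = 34*(-142) = -4828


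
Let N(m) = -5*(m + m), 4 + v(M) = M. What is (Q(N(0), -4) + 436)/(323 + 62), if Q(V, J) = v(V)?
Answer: 432/385 ≈ 1.1221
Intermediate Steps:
v(M) = -4 + M
N(m) = -10*m
Q(V, J) = -4 + V
(Q(N(0), -4) + 436)/(323 + 62) = ((-4 - 10*0) + 436)/(323 + 62) = ((-4 + 0) + 436)/385 = (-4 + 436)*(1/385) = 432*(1/385) = 432/385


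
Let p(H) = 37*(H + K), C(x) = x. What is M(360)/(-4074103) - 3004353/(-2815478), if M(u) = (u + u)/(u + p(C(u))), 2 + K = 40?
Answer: 92326647637645857/86522338783503062 ≈ 1.0671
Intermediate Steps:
K = 38 (K = -2 + 40 = 38)
p(H) = 1406 + 37*H (p(H) = 37*(H + 38) = 37*(38 + H) = 1406 + 37*H)
M(u) = 2*u/(1406 + 38*u) (M(u) = (u + u)/(u + (1406 + 37*u)) = (2*u)/(1406 + 38*u) = 2*u/(1406 + 38*u))
M(360)/(-4074103) - 3004353/(-2815478) = ((1/19)*360/(37 + 360))/(-4074103) - 3004353/(-2815478) = ((1/19)*360/397)*(-1/4074103) - 3004353*(-1/2815478) = ((1/19)*360*(1/397))*(-1/4074103) + 3004353/2815478 = (360/7543)*(-1/4074103) + 3004353/2815478 = -360/30730958929 + 3004353/2815478 = 92326647637645857/86522338783503062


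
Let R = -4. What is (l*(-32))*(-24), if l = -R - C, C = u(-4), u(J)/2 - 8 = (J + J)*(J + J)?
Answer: -107520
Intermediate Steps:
u(J) = 16 + 8*J² (u(J) = 16 + 2*((J + J)*(J + J)) = 16 + 2*((2*J)*(2*J)) = 16 + 2*(4*J²) = 16 + 8*J²)
C = 144 (C = 16 + 8*(-4)² = 16 + 8*16 = 16 + 128 = 144)
l = -140 (l = -1*(-4) - 1*144 = 4 - 144 = -140)
(l*(-32))*(-24) = -140*(-32)*(-24) = 4480*(-24) = -107520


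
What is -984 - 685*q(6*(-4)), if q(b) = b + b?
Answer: 31896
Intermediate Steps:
q(b) = 2*b
-984 - 685*q(6*(-4)) = -984 - 1370*6*(-4) = -984 - 1370*(-24) = -984 - 685*(-48) = -984 + 32880 = 31896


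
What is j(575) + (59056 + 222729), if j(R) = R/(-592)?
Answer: 166816145/592 ≈ 2.8178e+5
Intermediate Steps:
j(R) = -R/592 (j(R) = R*(-1/592) = -R/592)
j(575) + (59056 + 222729) = -1/592*575 + (59056 + 222729) = -575/592 + 281785 = 166816145/592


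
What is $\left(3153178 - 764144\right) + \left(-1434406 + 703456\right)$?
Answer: $1658084$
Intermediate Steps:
$\left(3153178 - 764144\right) + \left(-1434406 + 703456\right) = \left(3153178 - 764144\right) - 730950 = 2389034 - 730950 = 1658084$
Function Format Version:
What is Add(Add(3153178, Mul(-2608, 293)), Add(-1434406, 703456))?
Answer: 1658084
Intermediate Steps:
Add(Add(3153178, Mul(-2608, 293)), Add(-1434406, 703456)) = Add(Add(3153178, -764144), -730950) = Add(2389034, -730950) = 1658084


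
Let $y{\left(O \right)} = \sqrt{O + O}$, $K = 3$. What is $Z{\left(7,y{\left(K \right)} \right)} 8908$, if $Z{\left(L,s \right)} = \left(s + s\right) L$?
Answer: $124712 \sqrt{6} \approx 3.0548 \cdot 10^{5}$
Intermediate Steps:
$y{\left(O \right)} = \sqrt{2} \sqrt{O}$ ($y{\left(O \right)} = \sqrt{2 O} = \sqrt{2} \sqrt{O}$)
$Z{\left(L,s \right)} = 2 L s$ ($Z{\left(L,s \right)} = 2 s L = 2 L s$)
$Z{\left(7,y{\left(K \right)} \right)} 8908 = 2 \cdot 7 \sqrt{2} \sqrt{3} \cdot 8908 = 2 \cdot 7 \sqrt{6} \cdot 8908 = 14 \sqrt{6} \cdot 8908 = 124712 \sqrt{6}$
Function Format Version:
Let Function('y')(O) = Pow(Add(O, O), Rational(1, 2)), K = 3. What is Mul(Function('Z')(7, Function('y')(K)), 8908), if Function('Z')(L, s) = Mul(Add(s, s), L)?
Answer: Mul(124712, Pow(6, Rational(1, 2))) ≈ 3.0548e+5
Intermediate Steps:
Function('y')(O) = Mul(Pow(2, Rational(1, 2)), Pow(O, Rational(1, 2))) (Function('y')(O) = Pow(Mul(2, O), Rational(1, 2)) = Mul(Pow(2, Rational(1, 2)), Pow(O, Rational(1, 2))))
Function('Z')(L, s) = Mul(2, L, s) (Function('Z')(L, s) = Mul(Mul(2, s), L) = Mul(2, L, s))
Mul(Function('Z')(7, Function('y')(K)), 8908) = Mul(Mul(2, 7, Mul(Pow(2, Rational(1, 2)), Pow(3, Rational(1, 2)))), 8908) = Mul(Mul(2, 7, Pow(6, Rational(1, 2))), 8908) = Mul(Mul(14, Pow(6, Rational(1, 2))), 8908) = Mul(124712, Pow(6, Rational(1, 2)))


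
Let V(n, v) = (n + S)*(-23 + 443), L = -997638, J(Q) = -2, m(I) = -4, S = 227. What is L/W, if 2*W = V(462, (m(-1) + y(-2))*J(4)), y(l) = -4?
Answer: -166273/24115 ≈ -6.8950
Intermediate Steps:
V(n, v) = 95340 + 420*n (V(n, v) = (n + 227)*(-23 + 443) = (227 + n)*420 = 95340 + 420*n)
W = 144690 (W = (95340 + 420*462)/2 = (95340 + 194040)/2 = (½)*289380 = 144690)
L/W = -997638/144690 = -997638*1/144690 = -166273/24115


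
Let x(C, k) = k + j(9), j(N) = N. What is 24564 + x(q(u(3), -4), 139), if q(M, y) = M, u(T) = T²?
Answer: 24712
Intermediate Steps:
x(C, k) = 9 + k (x(C, k) = k + 9 = 9 + k)
24564 + x(q(u(3), -4), 139) = 24564 + (9 + 139) = 24564 + 148 = 24712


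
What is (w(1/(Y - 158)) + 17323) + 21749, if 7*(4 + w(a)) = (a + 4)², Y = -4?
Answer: 7177522753/183708 ≈ 39070.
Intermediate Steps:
w(a) = -4 + (4 + a)²/7 (w(a) = -4 + (a + 4)²/7 = -4 + (4 + a)²/7)
(w(1/(Y - 158)) + 17323) + 21749 = ((-4 + (4 + 1/(-4 - 158))²/7) + 17323) + 21749 = ((-4 + (4 + 1/(-162))²/7) + 17323) + 21749 = ((-4 + (4 - 1/162)²/7) + 17323) + 21749 = ((-4 + (647/162)²/7) + 17323) + 21749 = ((-4 + (⅐)*(418609/26244)) + 17323) + 21749 = ((-4 + 418609/183708) + 17323) + 21749 = (-316223/183708 + 17323) + 21749 = 3182057461/183708 + 21749 = 7177522753/183708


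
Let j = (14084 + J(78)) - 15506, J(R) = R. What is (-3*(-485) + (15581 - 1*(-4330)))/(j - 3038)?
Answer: -10683/2191 ≈ -4.8759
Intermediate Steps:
j = -1344 (j = (14084 + 78) - 15506 = 14162 - 15506 = -1344)
(-3*(-485) + (15581 - 1*(-4330)))/(j - 3038) = (-3*(-485) + (15581 - 1*(-4330)))/(-1344 - 3038) = (1455 + (15581 + 4330))/(-4382) = (1455 + 19911)*(-1/4382) = 21366*(-1/4382) = -10683/2191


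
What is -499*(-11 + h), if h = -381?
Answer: 195608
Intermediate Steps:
-499*(-11 + h) = -499*(-11 - 381) = -499*(-392) = 195608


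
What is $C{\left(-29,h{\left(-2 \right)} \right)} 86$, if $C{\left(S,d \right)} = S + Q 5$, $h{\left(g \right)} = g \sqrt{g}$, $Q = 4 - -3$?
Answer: $516$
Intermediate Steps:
$Q = 7$ ($Q = 4 + 3 = 7$)
$h{\left(g \right)} = g^{\frac{3}{2}}$
$C{\left(S,d \right)} = 35 + S$ ($C{\left(S,d \right)} = S + 7 \cdot 5 = S + 35 = 35 + S$)
$C{\left(-29,h{\left(-2 \right)} \right)} 86 = \left(35 - 29\right) 86 = 6 \cdot 86 = 516$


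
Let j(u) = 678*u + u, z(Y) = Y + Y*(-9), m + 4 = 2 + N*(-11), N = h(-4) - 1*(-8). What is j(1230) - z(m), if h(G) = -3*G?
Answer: 833394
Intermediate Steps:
N = 20 (N = -3*(-4) - 1*(-8) = 12 + 8 = 20)
m = -222 (m = -4 + (2 + 20*(-11)) = -4 + (2 - 220) = -4 - 218 = -222)
z(Y) = -8*Y (z(Y) = Y - 9*Y = -8*Y)
j(u) = 679*u
j(1230) - z(m) = 679*1230 - (-8)*(-222) = 835170 - 1*1776 = 835170 - 1776 = 833394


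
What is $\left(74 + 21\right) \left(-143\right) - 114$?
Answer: $-13699$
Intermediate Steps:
$\left(74 + 21\right) \left(-143\right) - 114 = 95 \left(-143\right) - 114 = -13585 - 114 = -13699$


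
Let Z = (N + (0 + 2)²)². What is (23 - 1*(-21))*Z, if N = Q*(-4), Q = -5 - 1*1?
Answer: 34496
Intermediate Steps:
Q = -6 (Q = -5 - 1 = -6)
N = 24 (N = -6*(-4) = 24)
Z = 784 (Z = (24 + (0 + 2)²)² = (24 + 2²)² = (24 + 4)² = 28² = 784)
(23 - 1*(-21))*Z = (23 - 1*(-21))*784 = (23 + 21)*784 = 44*784 = 34496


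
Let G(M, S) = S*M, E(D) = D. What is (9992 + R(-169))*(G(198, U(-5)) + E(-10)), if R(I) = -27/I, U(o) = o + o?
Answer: -3360463250/169 ≈ -1.9884e+7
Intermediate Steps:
U(o) = 2*o
G(M, S) = M*S
(9992 + R(-169))*(G(198, U(-5)) + E(-10)) = (9992 - 27/(-169))*(198*(2*(-5)) - 10) = (9992 - 27*(-1/169))*(198*(-10) - 10) = (9992 + 27/169)*(-1980 - 10) = (1688675/169)*(-1990) = -3360463250/169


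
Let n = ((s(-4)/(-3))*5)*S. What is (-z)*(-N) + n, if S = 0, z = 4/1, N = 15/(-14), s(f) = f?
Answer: -30/7 ≈ -4.2857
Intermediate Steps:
N = -15/14 (N = 15*(-1/14) = -15/14 ≈ -1.0714)
z = 4 (z = 4*1 = 4)
n = 0 (n = (-4/(-3)*5)*0 = (-4*(-⅓)*5)*0 = ((4/3)*5)*0 = (20/3)*0 = 0)
(-z)*(-N) + n = (-1*4)*(-1*(-15/14)) + 0 = -4*15/14 + 0 = -30/7 + 0 = -30/7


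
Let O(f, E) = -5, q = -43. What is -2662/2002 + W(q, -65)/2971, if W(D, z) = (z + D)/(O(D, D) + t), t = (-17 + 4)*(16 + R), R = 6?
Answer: -34867351/26225017 ≈ -1.3295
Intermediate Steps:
t = -286 (t = (-17 + 4)*(16 + 6) = -13*22 = -286)
W(D, z) = -D/291 - z/291 (W(D, z) = (z + D)/(-5 - 286) = (D + z)/(-291) = (D + z)*(-1/291) = -D/291 - z/291)
-2662/2002 + W(q, -65)/2971 = -2662/2002 + (-1/291*(-43) - 1/291*(-65))/2971 = -2662*1/2002 + (43/291 + 65/291)*(1/2971) = -121/91 + (36/97)*(1/2971) = -121/91 + 36/288187 = -34867351/26225017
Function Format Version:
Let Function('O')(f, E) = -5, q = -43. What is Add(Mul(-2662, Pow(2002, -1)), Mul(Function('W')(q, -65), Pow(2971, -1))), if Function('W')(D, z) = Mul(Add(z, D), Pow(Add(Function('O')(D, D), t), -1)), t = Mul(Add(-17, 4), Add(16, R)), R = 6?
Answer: Rational(-34867351, 26225017) ≈ -1.3295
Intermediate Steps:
t = -286 (t = Mul(Add(-17, 4), Add(16, 6)) = Mul(-13, 22) = -286)
Function('W')(D, z) = Add(Mul(Rational(-1, 291), D), Mul(Rational(-1, 291), z)) (Function('W')(D, z) = Mul(Add(z, D), Pow(Add(-5, -286), -1)) = Mul(Add(D, z), Pow(-291, -1)) = Mul(Add(D, z), Rational(-1, 291)) = Add(Mul(Rational(-1, 291), D), Mul(Rational(-1, 291), z)))
Add(Mul(-2662, Pow(2002, -1)), Mul(Function('W')(q, -65), Pow(2971, -1))) = Add(Mul(-2662, Pow(2002, -1)), Mul(Add(Mul(Rational(-1, 291), -43), Mul(Rational(-1, 291), -65)), Pow(2971, -1))) = Add(Mul(-2662, Rational(1, 2002)), Mul(Add(Rational(43, 291), Rational(65, 291)), Rational(1, 2971))) = Add(Rational(-121, 91), Mul(Rational(36, 97), Rational(1, 2971))) = Add(Rational(-121, 91), Rational(36, 288187)) = Rational(-34867351, 26225017)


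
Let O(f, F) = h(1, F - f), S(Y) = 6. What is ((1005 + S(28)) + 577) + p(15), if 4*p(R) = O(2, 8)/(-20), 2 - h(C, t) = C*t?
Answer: 31761/20 ≈ 1588.1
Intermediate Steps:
h(C, t) = 2 - C*t
O(f, F) = 2 + f - F (O(f, F) = 2 - 1*1*(F - f) = 2 + (f - F) = 2 + f - F)
p(R) = 1/20 (p(R) = ((2 + 2 - 1*8)/(-20))/4 = ((2 + 2 - 8)*(-1/20))/4 = (-4*(-1/20))/4 = (¼)*(⅕) = 1/20)
((1005 + S(28)) + 577) + p(15) = ((1005 + 6) + 577) + 1/20 = (1011 + 577) + 1/20 = 1588 + 1/20 = 31761/20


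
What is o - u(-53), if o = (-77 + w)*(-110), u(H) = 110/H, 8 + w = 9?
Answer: 443190/53 ≈ 8362.1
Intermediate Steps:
w = 1 (w = -8 + 9 = 1)
o = 8360 (o = (-77 + 1)*(-110) = -76*(-110) = 8360)
o - u(-53) = 8360 - 110/(-53) = 8360 - 110*(-1)/53 = 8360 - 1*(-110/53) = 8360 + 110/53 = 443190/53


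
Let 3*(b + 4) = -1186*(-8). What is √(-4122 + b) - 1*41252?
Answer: -41252 + 17*I*√30/3 ≈ -41252.0 + 31.038*I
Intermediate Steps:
b = 9476/3 (b = -4 + (-1186*(-8))/3 = -4 + (⅓)*9488 = -4 + 9488/3 = 9476/3 ≈ 3158.7)
√(-4122 + b) - 1*41252 = √(-4122 + 9476/3) - 1*41252 = √(-2890/3) - 41252 = 17*I*√30/3 - 41252 = -41252 + 17*I*√30/3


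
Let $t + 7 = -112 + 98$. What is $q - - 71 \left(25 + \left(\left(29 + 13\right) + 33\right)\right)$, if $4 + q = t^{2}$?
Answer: $7537$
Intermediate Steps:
$t = -21$ ($t = -7 + \left(-112 + 98\right) = -7 - 14 = -21$)
$q = 437$ ($q = -4 + \left(-21\right)^{2} = -4 + 441 = 437$)
$q - - 71 \left(25 + \left(\left(29 + 13\right) + 33\right)\right) = 437 - - 71 \left(25 + \left(\left(29 + 13\right) + 33\right)\right) = 437 - - 71 \left(25 + \left(42 + 33\right)\right) = 437 - - 71 \left(25 + 75\right) = 437 - \left(-71\right) 100 = 437 - -7100 = 437 + 7100 = 7537$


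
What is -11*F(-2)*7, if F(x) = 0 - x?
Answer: -154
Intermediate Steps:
F(x) = -x
-11*F(-2)*7 = -(-11)*(-2)*7 = -11*2*7 = -22*7 = -154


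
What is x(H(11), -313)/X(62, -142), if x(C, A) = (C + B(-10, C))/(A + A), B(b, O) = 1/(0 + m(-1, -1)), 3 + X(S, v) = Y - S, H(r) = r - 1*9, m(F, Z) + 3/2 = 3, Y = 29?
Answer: 1/8451 ≈ 0.00011833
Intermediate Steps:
m(F, Z) = 3/2 (m(F, Z) = -3/2 + 3 = 3/2)
H(r) = -9 + r (H(r) = r - 9 = -9 + r)
X(S, v) = 26 - S (X(S, v) = -3 + (29 - S) = 26 - S)
B(b, O) = ⅔ (B(b, O) = 1/(0 + 3/2) = 1/(3/2) = ⅔)
x(C, A) = (⅔ + C)/(2*A) (x(C, A) = (C + ⅔)/(A + A) = (⅔ + C)/((2*A)) = (⅔ + C)*(1/(2*A)) = (⅔ + C)/(2*A))
x(H(11), -313)/X(62, -142) = ((⅙)*(2 + 3*(-9 + 11))/(-313))/(26 - 1*62) = ((⅙)*(-1/313)*(2 + 3*2))/(26 - 62) = ((⅙)*(-1/313)*(2 + 6))/(-36) = ((⅙)*(-1/313)*8)*(-1/36) = -4/939*(-1/36) = 1/8451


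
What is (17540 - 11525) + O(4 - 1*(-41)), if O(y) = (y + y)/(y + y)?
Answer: 6016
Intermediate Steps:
O(y) = 1 (O(y) = (2*y)/((2*y)) = (2*y)*(1/(2*y)) = 1)
(17540 - 11525) + O(4 - 1*(-41)) = (17540 - 11525) + 1 = 6015 + 1 = 6016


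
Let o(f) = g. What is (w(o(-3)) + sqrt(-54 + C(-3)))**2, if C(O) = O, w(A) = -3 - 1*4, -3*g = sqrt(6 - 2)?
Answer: (7 - I*sqrt(57))**2 ≈ -8.0 - 105.7*I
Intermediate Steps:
g = -2/3 (g = -sqrt(6 - 2)/3 = -sqrt(4)/3 = -1/3*2 = -2/3 ≈ -0.66667)
o(f) = -2/3
w(A) = -7 (w(A) = -3 - 4 = -7)
(w(o(-3)) + sqrt(-54 + C(-3)))**2 = (-7 + sqrt(-54 - 3))**2 = (-7 + sqrt(-57))**2 = (-7 + I*sqrt(57))**2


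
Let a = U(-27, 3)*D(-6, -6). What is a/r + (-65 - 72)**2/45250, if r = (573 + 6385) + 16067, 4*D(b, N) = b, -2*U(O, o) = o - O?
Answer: 2887829/6945875 ≈ 0.41576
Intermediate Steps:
U(O, o) = O/2 - o/2 (U(O, o) = -(o - O)/2 = O/2 - o/2)
D(b, N) = b/4
r = 23025 (r = 6958 + 16067 = 23025)
a = 45/2 (a = ((1/2)*(-27) - 1/2*3)*((1/4)*(-6)) = (-27/2 - 3/2)*(-3/2) = -15*(-3/2) = 45/2 ≈ 22.500)
a/r + (-65 - 72)**2/45250 = (45/2)/23025 + (-65 - 72)**2/45250 = (45/2)*(1/23025) + (-137)**2*(1/45250) = 3/3070 + 18769*(1/45250) = 3/3070 + 18769/45250 = 2887829/6945875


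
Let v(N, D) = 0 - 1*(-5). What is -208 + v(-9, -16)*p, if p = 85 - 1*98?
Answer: -273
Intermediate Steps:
v(N, D) = 5 (v(N, D) = 0 + 5 = 5)
p = -13 (p = 85 - 98 = -13)
-208 + v(-9, -16)*p = -208 + 5*(-13) = -208 - 65 = -273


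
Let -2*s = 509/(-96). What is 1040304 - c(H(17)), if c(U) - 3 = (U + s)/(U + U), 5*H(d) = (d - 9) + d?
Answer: 1997376451/1920 ≈ 1.0403e+6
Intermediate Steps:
s = 509/192 (s = -509/(2*(-96)) = -509*(-1)/(2*96) = -½*(-509/96) = 509/192 ≈ 2.6510)
H(d) = -9/5 + 2*d/5 (H(d) = ((d - 9) + d)/5 = ((-9 + d) + d)/5 = (-9 + 2*d)/5 = -9/5 + 2*d/5)
c(U) = 3 + (509/192 + U)/(2*U) (c(U) = 3 + (U + 509/192)/(U + U) = 3 + (509/192 + U)/((2*U)) = 3 + (509/192 + U)*(1/(2*U)) = 3 + (509/192 + U)/(2*U))
1040304 - c(H(17)) = 1040304 - (509 + 1344*(-9/5 + (⅖)*17))/(384*(-9/5 + (⅖)*17)) = 1040304 - (509 + 1344*(-9/5 + 34/5))/(384*(-9/5 + 34/5)) = 1040304 - (509 + 1344*5)/(384*5) = 1040304 - (509 + 6720)/(384*5) = 1040304 - 7229/(384*5) = 1040304 - 1*7229/1920 = 1040304 - 7229/1920 = 1997376451/1920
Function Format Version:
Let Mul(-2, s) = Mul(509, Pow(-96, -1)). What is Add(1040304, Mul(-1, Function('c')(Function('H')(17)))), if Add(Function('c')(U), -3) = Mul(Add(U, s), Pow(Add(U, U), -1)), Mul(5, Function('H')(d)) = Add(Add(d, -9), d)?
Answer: Rational(1997376451, 1920) ≈ 1.0403e+6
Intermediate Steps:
s = Rational(509, 192) (s = Mul(Rational(-1, 2), Mul(509, Pow(-96, -1))) = Mul(Rational(-1, 2), Mul(509, Rational(-1, 96))) = Mul(Rational(-1, 2), Rational(-509, 96)) = Rational(509, 192) ≈ 2.6510)
Function('H')(d) = Add(Rational(-9, 5), Mul(Rational(2, 5), d)) (Function('H')(d) = Mul(Rational(1, 5), Add(Add(d, -9), d)) = Mul(Rational(1, 5), Add(Add(-9, d), d)) = Mul(Rational(1, 5), Add(-9, Mul(2, d))) = Add(Rational(-9, 5), Mul(Rational(2, 5), d)))
Function('c')(U) = Add(3, Mul(Rational(1, 2), Pow(U, -1), Add(Rational(509, 192), U))) (Function('c')(U) = Add(3, Mul(Add(U, Rational(509, 192)), Pow(Add(U, U), -1))) = Add(3, Mul(Add(Rational(509, 192), U), Pow(Mul(2, U), -1))) = Add(3, Mul(Add(Rational(509, 192), U), Mul(Rational(1, 2), Pow(U, -1)))) = Add(3, Mul(Rational(1, 2), Pow(U, -1), Add(Rational(509, 192), U))))
Add(1040304, Mul(-1, Function('c')(Function('H')(17)))) = Add(1040304, Mul(-1, Mul(Rational(1, 384), Pow(Add(Rational(-9, 5), Mul(Rational(2, 5), 17)), -1), Add(509, Mul(1344, Add(Rational(-9, 5), Mul(Rational(2, 5), 17))))))) = Add(1040304, Mul(-1, Mul(Rational(1, 384), Pow(Add(Rational(-9, 5), Rational(34, 5)), -1), Add(509, Mul(1344, Add(Rational(-9, 5), Rational(34, 5))))))) = Add(1040304, Mul(-1, Mul(Rational(1, 384), Pow(5, -1), Add(509, Mul(1344, 5))))) = Add(1040304, Mul(-1, Mul(Rational(1, 384), Rational(1, 5), Add(509, 6720)))) = Add(1040304, Mul(-1, Mul(Rational(1, 384), Rational(1, 5), 7229))) = Add(1040304, Mul(-1, Rational(7229, 1920))) = Add(1040304, Rational(-7229, 1920)) = Rational(1997376451, 1920)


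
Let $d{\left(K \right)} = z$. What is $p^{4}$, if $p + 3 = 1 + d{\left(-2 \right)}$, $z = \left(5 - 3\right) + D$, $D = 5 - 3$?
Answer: $16$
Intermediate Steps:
$D = 2$ ($D = 5 - 3 = 2$)
$z = 4$ ($z = \left(5 - 3\right) + 2 = 2 + 2 = 4$)
$d{\left(K \right)} = 4$
$p = 2$ ($p = -3 + \left(1 + 4\right) = -3 + 5 = 2$)
$p^{4} = 2^{4} = 16$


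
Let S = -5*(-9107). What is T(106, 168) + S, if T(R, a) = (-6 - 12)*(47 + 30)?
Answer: 44149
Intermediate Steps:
T(R, a) = -1386 (T(R, a) = -18*77 = -1386)
S = 45535
T(106, 168) + S = -1386 + 45535 = 44149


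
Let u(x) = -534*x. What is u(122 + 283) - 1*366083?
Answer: -582353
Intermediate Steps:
u(122 + 283) - 1*366083 = -534*(122 + 283) - 1*366083 = -534*405 - 366083 = -216270 - 366083 = -582353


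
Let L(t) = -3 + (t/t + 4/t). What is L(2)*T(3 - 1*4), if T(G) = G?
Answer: 0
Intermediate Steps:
L(t) = -2 + 4/t (L(t) = -3 + (1 + 4/t) = -2 + 4/t)
L(2)*T(3 - 1*4) = (-2 + 4/2)*(3 - 1*4) = (-2 + 4*(½))*(3 - 4) = (-2 + 2)*(-1) = 0*(-1) = 0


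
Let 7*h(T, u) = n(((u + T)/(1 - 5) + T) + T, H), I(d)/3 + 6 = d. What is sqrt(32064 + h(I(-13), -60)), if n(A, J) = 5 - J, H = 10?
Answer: sqrt(1571101)/7 ≈ 179.06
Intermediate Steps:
I(d) = -18 + 3*d
h(T, u) = -5/7 (h(T, u) = (5 - 1*10)/7 = (5 - 10)/7 = (1/7)*(-5) = -5/7)
sqrt(32064 + h(I(-13), -60)) = sqrt(32064 - 5/7) = sqrt(224443/7) = sqrt(1571101)/7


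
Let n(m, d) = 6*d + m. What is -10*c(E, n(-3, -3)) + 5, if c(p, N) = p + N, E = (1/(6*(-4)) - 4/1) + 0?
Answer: 3065/12 ≈ 255.42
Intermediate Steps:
E = -97/24 (E = ((1/6)*(-1/4) - 4*1) + 0 = (-1/24 - 4) + 0 = -97/24 + 0 = -97/24 ≈ -4.0417)
n(m, d) = m + 6*d
c(p, N) = N + p
-10*c(E, n(-3, -3)) + 5 = -10*((-3 + 6*(-3)) - 97/24) + 5 = -10*((-3 - 18) - 97/24) + 5 = -10*(-21 - 97/24) + 5 = -10*(-601/24) + 5 = 3005/12 + 5 = 3065/12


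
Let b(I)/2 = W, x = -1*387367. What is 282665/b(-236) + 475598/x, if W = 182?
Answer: 109321975383/141001588 ≈ 775.32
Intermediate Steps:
x = -387367
b(I) = 364 (b(I) = 2*182 = 364)
282665/b(-236) + 475598/x = 282665/364 + 475598/(-387367) = 282665*(1/364) + 475598*(-1/387367) = 282665/364 - 475598/387367 = 109321975383/141001588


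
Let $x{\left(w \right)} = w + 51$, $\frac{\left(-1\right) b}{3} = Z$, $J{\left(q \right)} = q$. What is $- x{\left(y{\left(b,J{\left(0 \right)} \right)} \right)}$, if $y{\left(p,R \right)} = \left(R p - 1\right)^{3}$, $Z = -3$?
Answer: $-50$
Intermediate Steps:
$b = 9$ ($b = \left(-3\right) \left(-3\right) = 9$)
$y{\left(p,R \right)} = \left(-1 + R p\right)^{3}$
$x{\left(w \right)} = 51 + w$
$- x{\left(y{\left(b,J{\left(0 \right)} \right)} \right)} = - (51 + \left(-1 + 0 \cdot 9\right)^{3}) = - (51 + \left(-1 + 0\right)^{3}) = - (51 + \left(-1\right)^{3}) = - (51 - 1) = \left(-1\right) 50 = -50$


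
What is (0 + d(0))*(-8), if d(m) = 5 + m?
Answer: -40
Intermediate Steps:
(0 + d(0))*(-8) = (0 + (5 + 0))*(-8) = (0 + 5)*(-8) = 5*(-8) = -40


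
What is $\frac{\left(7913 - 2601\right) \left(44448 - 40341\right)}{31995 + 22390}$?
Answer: $\frac{21816384}{54385} \approx 401.15$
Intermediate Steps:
$\frac{\left(7913 - 2601\right) \left(44448 - 40341\right)}{31995 + 22390} = \frac{5312 \cdot 4107}{54385} = 21816384 \cdot \frac{1}{54385} = \frac{21816384}{54385}$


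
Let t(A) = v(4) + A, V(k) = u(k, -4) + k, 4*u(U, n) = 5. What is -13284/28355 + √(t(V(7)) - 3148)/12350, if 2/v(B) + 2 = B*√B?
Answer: -13284/28355 + I*√113019/74100 ≈ -0.46849 + 0.0045369*I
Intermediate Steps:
u(U, n) = 5/4 (u(U, n) = (¼)*5 = 5/4)
v(B) = 2/(-2 + B^(3/2)) (v(B) = 2/(-2 + B*√B) = 2/(-2 + B^(3/2)))
V(k) = 5/4 + k
t(A) = ⅓ + A (t(A) = 2/(-2 + 4^(3/2)) + A = 2/(-2 + 8) + A = 2/6 + A = 2*(⅙) + A = ⅓ + A)
-13284/28355 + √(t(V(7)) - 3148)/12350 = -13284/28355 + √((⅓ + (5/4 + 7)) - 3148)/12350 = -13284*1/28355 + √((⅓ + 33/4) - 3148)*(1/12350) = -13284/28355 + √(103/12 - 3148)*(1/12350) = -13284/28355 + √(-37673/12)*(1/12350) = -13284/28355 + (I*√113019/6)*(1/12350) = -13284/28355 + I*√113019/74100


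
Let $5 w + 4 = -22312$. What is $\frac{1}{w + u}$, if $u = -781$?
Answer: $- \frac{5}{26221} \approx -0.00019069$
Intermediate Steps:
$w = - \frac{22316}{5}$ ($w = - \frac{4}{5} + \frac{1}{5} \left(-22312\right) = - \frac{4}{5} - \frac{22312}{5} = - \frac{22316}{5} \approx -4463.2$)
$\frac{1}{w + u} = \frac{1}{- \frac{22316}{5} - 781} = \frac{1}{- \frac{26221}{5}} = - \frac{5}{26221}$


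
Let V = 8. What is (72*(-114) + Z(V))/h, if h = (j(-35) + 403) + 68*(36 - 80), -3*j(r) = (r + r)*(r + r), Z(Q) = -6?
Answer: 24642/12667 ≈ 1.9454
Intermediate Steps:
j(r) = -4*r**2/3 (j(r) = -(r + r)*(r + r)/3 = -2*r*2*r/3 = -4*r**2/3)
h = -12667/3 (h = (-4/3*(-35)**2 + 403) + 68*(36 - 80) = (-4/3*1225 + 403) + 68*(-44) = (-4900/3 + 403) - 2992 = -3691/3 - 2992 = -12667/3 ≈ -4222.3)
(72*(-114) + Z(V))/h = (72*(-114) - 6)/(-12667/3) = (-8208 - 6)*(-3/12667) = -8214*(-3/12667) = 24642/12667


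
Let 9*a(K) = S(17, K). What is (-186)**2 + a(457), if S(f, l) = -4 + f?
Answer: 311377/9 ≈ 34597.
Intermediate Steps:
a(K) = 13/9 (a(K) = (-4 + 17)/9 = (1/9)*13 = 13/9)
(-186)**2 + a(457) = (-186)**2 + 13/9 = 34596 + 13/9 = 311377/9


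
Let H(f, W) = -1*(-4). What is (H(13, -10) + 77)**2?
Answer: 6561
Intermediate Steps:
H(f, W) = 4
(H(13, -10) + 77)**2 = (4 + 77)**2 = 81**2 = 6561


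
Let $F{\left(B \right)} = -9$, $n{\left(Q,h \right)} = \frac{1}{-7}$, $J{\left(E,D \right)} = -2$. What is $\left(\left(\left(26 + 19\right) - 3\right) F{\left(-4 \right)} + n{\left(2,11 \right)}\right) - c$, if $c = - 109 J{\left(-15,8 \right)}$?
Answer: $- \frac{4173}{7} \approx -596.14$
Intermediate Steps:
$n{\left(Q,h \right)} = - \frac{1}{7}$
$c = 218$ ($c = \left(-109\right) \left(-2\right) = 218$)
$\left(\left(\left(26 + 19\right) - 3\right) F{\left(-4 \right)} + n{\left(2,11 \right)}\right) - c = \left(\left(\left(26 + 19\right) - 3\right) \left(-9\right) - \frac{1}{7}\right) - 218 = \left(\left(45 - 3\right) \left(-9\right) - \frac{1}{7}\right) - 218 = \left(42 \left(-9\right) - \frac{1}{7}\right) - 218 = \left(-378 - \frac{1}{7}\right) - 218 = - \frac{2647}{7} - 218 = - \frac{4173}{7}$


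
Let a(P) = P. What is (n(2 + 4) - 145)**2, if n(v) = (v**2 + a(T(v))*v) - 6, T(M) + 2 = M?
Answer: 8281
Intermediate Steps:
T(M) = -2 + M
n(v) = -6 + v**2 + v*(-2 + v) (n(v) = (v**2 + (-2 + v)*v) - 6 = (v**2 + v*(-2 + v)) - 6 = -6 + v**2 + v*(-2 + v))
(n(2 + 4) - 145)**2 = ((-6 - 2*(2 + 4) + 2*(2 + 4)**2) - 145)**2 = ((-6 - 2*6 + 2*6**2) - 145)**2 = ((-6 - 12 + 2*36) - 145)**2 = ((-6 - 12 + 72) - 145)**2 = (54 - 145)**2 = (-91)**2 = 8281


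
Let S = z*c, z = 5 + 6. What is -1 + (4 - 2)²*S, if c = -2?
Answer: -89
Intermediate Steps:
z = 11
S = -22 (S = 11*(-2) = -22)
-1 + (4 - 2)²*S = -1 + (4 - 2)²*(-22) = -1 + 2²*(-22) = -1 + 4*(-22) = -1 - 88 = -89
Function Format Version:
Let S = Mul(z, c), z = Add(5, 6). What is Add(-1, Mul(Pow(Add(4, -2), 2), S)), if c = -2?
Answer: -89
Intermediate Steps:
z = 11
S = -22 (S = Mul(11, -2) = -22)
Add(-1, Mul(Pow(Add(4, -2), 2), S)) = Add(-1, Mul(Pow(Add(4, -2), 2), -22)) = Add(-1, Mul(Pow(2, 2), -22)) = Add(-1, Mul(4, -22)) = Add(-1, -88) = -89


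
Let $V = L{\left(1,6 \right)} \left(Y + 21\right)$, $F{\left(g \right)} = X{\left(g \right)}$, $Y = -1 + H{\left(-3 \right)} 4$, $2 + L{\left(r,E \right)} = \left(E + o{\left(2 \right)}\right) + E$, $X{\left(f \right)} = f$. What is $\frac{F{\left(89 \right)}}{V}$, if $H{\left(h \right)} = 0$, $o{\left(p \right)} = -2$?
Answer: $\frac{89}{160} \approx 0.55625$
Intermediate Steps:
$L{\left(r,E \right)} = -4 + 2 E$ ($L{\left(r,E \right)} = -2 + \left(\left(E - 2\right) + E\right) = -2 + \left(\left(-2 + E\right) + E\right) = -2 + \left(-2 + 2 E\right) = -4 + 2 E$)
$Y = -1$ ($Y = -1 + 0 \cdot 4 = -1 + 0 = -1$)
$F{\left(g \right)} = g$
$V = 160$ ($V = \left(-4 + 2 \cdot 6\right) \left(-1 + 21\right) = \left(-4 + 12\right) 20 = 8 \cdot 20 = 160$)
$\frac{F{\left(89 \right)}}{V} = \frac{89}{160}$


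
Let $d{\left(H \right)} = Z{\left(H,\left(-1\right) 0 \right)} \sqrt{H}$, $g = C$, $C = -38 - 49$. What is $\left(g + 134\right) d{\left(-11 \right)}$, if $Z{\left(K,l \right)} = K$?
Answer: $- 517 i \sqrt{11} \approx - 1714.7 i$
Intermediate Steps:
$C = -87$
$g = -87$
$d{\left(H \right)} = H^{\frac{3}{2}}$ ($d{\left(H \right)} = H \sqrt{H} = H^{\frac{3}{2}}$)
$\left(g + 134\right) d{\left(-11 \right)} = \left(-87 + 134\right) \left(-11\right)^{\frac{3}{2}} = 47 \left(- 11 i \sqrt{11}\right) = - 517 i \sqrt{11}$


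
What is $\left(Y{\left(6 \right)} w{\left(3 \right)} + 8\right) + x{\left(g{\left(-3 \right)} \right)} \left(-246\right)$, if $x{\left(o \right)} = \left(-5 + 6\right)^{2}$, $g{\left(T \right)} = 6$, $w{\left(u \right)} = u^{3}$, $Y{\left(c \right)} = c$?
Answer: $-76$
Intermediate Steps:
$x{\left(o \right)} = 1$ ($x{\left(o \right)} = 1^{2} = 1$)
$\left(Y{\left(6 \right)} w{\left(3 \right)} + 8\right) + x{\left(g{\left(-3 \right)} \right)} \left(-246\right) = \left(6 \cdot 3^{3} + 8\right) + 1 \left(-246\right) = \left(6 \cdot 27 + 8\right) - 246 = \left(162 + 8\right) - 246 = 170 - 246 = -76$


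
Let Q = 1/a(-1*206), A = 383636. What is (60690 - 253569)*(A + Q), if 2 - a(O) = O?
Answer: -15391028426031/208 ≈ -7.3995e+10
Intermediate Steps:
a(O) = 2 - O
Q = 1/208 (Q = 1/(2 - (-1)*206) = 1/(2 - 1*(-206)) = 1/(2 + 206) = 1/208 ≈ 0.0048077)
(60690 - 253569)*(A + Q) = (60690 - 253569)*(383636 + 1/208) = -192879*79796289/208 = -15391028426031/208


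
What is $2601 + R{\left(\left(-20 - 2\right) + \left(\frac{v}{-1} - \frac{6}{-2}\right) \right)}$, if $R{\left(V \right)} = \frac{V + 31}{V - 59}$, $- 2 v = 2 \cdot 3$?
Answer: $\frac{13004}{5} \approx 2600.8$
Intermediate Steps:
$v = -3$ ($v = - \frac{2 \cdot 3}{2} = \left(- \frac{1}{2}\right) 6 = -3$)
$R{\left(V \right)} = \frac{31 + V}{-59 + V}$
$2601 + R{\left(\left(-20 - 2\right) + \left(\frac{v}{-1} - \frac{6}{-2}\right) \right)} = 2601 + \frac{31 - 16}{-59 - 16} = 2601 + \frac{1}{-75} \cdot 15 = 2601 - \frac{1}{5} = \frac{13004}{5}$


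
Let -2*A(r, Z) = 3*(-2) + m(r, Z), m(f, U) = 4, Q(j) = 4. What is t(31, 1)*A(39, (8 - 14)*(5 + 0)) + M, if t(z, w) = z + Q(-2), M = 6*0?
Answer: 35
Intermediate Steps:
M = 0
A(r, Z) = 1 (A(r, Z) = -(3*(-2) + 4)/2 = -(-6 + 4)/2 = -½*(-2) = 1)
t(z, w) = 4 + z (t(z, w) = z + 4 = 4 + z)
t(31, 1)*A(39, (8 - 14)*(5 + 0)) + M = (4 + 31)*1 + 0 = 35*1 + 0 = 35 + 0 = 35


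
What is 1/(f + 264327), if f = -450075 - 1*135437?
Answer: -1/321185 ≈ -3.1135e-6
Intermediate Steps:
f = -585512 (f = -450075 - 135437 = -585512)
1/(f + 264327) = 1/(-585512 + 264327) = 1/(-321185) = -1/321185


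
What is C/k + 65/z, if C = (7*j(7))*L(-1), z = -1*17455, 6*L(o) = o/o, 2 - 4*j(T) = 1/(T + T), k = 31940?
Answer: -6612101/1784040640 ≈ -0.0037063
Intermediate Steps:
j(T) = 1/2 - 1/(8*T) (j(T) = 1/2 - 1/(4*(T + T)) = 1/2 - 1/(2*T)/4 = 1/2 - 1/(8*T))
L(o) = 1/6 (L(o) = (o/o)/6 = (1/6)*1 = 1/6)
z = -17455
C = 9/16 (C = (7*((1/8)*(-1 + 4*7)/7))*(1/6) = (7*((1/8)*(1/7)*(-1 + 28)))*(1/6) = (7*((1/8)*(1/7)*27))*(1/6) = (7*(27/56))*(1/6) = (27/8)*(1/6) = 9/16 ≈ 0.56250)
C/k + 65/z = (9/16)/31940 + 65/(-17455) = (9/16)*(1/31940) + 65*(-1/17455) = 9/511040 - 13/3491 = -6612101/1784040640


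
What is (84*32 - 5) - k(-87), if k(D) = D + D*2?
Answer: 2944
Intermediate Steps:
k(D) = 3*D (k(D) = D + 2*D = 3*D)
(84*32 - 5) - k(-87) = (84*32 - 5) - 3*(-87) = (2688 - 5) - 1*(-261) = 2683 + 261 = 2944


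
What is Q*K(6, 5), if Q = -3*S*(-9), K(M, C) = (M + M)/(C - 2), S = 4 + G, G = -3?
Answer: 108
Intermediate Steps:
S = 1 (S = 4 - 3 = 1)
K(M, C) = 2*M/(-2 + C) (K(M, C) = (2*M)/(-2 + C) = 2*M/(-2 + C))
Q = 27 (Q = -3*1*(-9) = -3*(-9) = 27)
Q*K(6, 5) = 27*(2*6/(-2 + 5)) = 27*(2*6/3) = 27*(2*6*(1/3)) = 27*4 = 108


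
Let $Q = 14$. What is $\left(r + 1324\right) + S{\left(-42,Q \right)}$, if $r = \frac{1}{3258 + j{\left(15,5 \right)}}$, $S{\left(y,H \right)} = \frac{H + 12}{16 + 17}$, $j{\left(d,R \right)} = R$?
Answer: $\frac{142651867}{107679} \approx 1324.8$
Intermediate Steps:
$S{\left(y,H \right)} = \frac{4}{11} + \frac{H}{33}$ ($S{\left(y,H \right)} = \frac{12 + H}{33} = \left(12 + H\right) \frac{1}{33} = \frac{4}{11} + \frac{H}{33}$)
$r = \frac{1}{3263}$ ($r = \frac{1}{3258 + 5} = \frac{1}{3263} \approx 0.00030647$)
$\left(r + 1324\right) + S{\left(-42,Q \right)} = \left(\frac{1}{3263} + 1324\right) + \left(\frac{4}{11} + \frac{1}{33} \cdot 14\right) = \frac{4320213}{3263} + \left(\frac{4}{11} + \frac{14}{33}\right) = \frac{4320213}{3263} + \frac{26}{33} = \frac{142651867}{107679}$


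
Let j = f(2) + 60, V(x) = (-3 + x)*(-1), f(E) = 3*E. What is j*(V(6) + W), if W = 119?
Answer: 7656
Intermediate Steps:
V(x) = 3 - x
j = 66 (j = 3*2 + 60 = 6 + 60 = 66)
j*(V(6) + W) = 66*((3 - 1*6) + 119) = 66*((3 - 6) + 119) = 66*(-3 + 119) = 66*116 = 7656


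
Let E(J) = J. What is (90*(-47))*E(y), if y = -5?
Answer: 21150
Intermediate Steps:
(90*(-47))*E(y) = (90*(-47))*(-5) = -4230*(-5) = 21150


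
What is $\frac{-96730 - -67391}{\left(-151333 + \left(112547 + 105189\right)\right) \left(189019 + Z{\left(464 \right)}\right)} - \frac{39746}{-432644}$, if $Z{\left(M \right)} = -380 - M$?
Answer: $\frac{248314429994167}{2703026571217050} \approx 0.091865$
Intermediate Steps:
$\frac{-96730 - -67391}{\left(-151333 + \left(112547 + 105189\right)\right) \left(189019 + Z{\left(464 \right)}\right)} - \frac{39746}{-432644} = \frac{-96730 - -67391}{\left(-151333 + \left(112547 + 105189\right)\right) \left(189019 - 844\right)} - \frac{39746}{-432644} = \frac{-96730 + 67391}{\left(-151333 + 217736\right) \left(189019 - 844\right)} - - \frac{19873}{216322} = - \frac{29339}{66403 \left(189019 - 844\right)} + \frac{19873}{216322} = - \frac{29339}{66403 \cdot 188175} + \frac{19873}{216322} = - \frac{29339}{12495384525} + \frac{19873}{216322} = \frac{248314429994167}{2703026571217050}$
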